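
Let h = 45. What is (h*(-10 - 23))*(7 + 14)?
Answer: -31185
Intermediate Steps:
(h*(-10 - 23))*(7 + 14) = (45*(-10 - 23))*(7 + 14) = (45*(-33))*21 = -1485*21 = -31185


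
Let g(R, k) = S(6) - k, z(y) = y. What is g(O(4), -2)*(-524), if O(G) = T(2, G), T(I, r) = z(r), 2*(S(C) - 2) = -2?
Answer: -1572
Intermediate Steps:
S(C) = 1 (S(C) = 2 + (½)*(-2) = 2 - 1 = 1)
T(I, r) = r
O(G) = G
g(R, k) = 1 - k
g(O(4), -2)*(-524) = (1 - 1*(-2))*(-524) = (1 + 2)*(-524) = 3*(-524) = -1572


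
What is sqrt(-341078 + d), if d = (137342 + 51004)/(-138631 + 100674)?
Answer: 22*I*sqrt(1015309439666)/37957 ≈ 584.02*I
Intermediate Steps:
d = -188346/37957 (d = 188346/(-37957) = 188346*(-1/37957) = -188346/37957 ≈ -4.9621)
sqrt(-341078 + d) = sqrt(-341078 - 188346/37957) = sqrt(-12946485992/37957) = 22*I*sqrt(1015309439666)/37957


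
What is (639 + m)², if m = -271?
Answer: 135424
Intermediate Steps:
(639 + m)² = (639 - 271)² = 368² = 135424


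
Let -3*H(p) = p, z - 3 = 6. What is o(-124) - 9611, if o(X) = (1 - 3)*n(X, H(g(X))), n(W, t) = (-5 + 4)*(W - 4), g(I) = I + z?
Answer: -9867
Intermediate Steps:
z = 9 (z = 3 + 6 = 9)
g(I) = 9 + I (g(I) = I + 9 = 9 + I)
H(p) = -p/3
n(W, t) = 4 - W (n(W, t) = -(-4 + W) = 4 - W)
o(X) = -8 + 2*X (o(X) = (1 - 3)*(4 - X) = -2*(4 - X) = -8 + 2*X)
o(-124) - 9611 = (-8 + 2*(-124)) - 9611 = (-8 - 248) - 9611 = -256 - 9611 = -9867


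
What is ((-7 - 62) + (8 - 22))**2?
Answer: 6889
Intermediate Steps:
((-7 - 62) + (8 - 22))**2 = (-69 - 14)**2 = (-83)**2 = 6889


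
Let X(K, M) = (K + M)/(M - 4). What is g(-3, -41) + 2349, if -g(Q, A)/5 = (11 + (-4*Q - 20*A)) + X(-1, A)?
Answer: -5612/3 ≈ -1870.7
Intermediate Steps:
X(K, M) = (K + M)/(-4 + M)
g(Q, A) = -55 + 20*Q + 100*A - 5*(-1 + A)/(-4 + A) (g(Q, A) = -5*((11 + (-4*Q - 20*A)) + (-1 + A)/(-4 + A)) = -5*((11 + (-20*A - 4*Q)) + (-1 + A)/(-4 + A)) = -5*((11 - 20*A - 4*Q) + (-1 + A)/(-4 + A)) = -5*(11 - 20*A - 4*Q + (-1 + A)/(-4 + A)) = -55 + 20*Q + 100*A - 5*(-1 + A)/(-4 + A))
g(-3, -41) + 2349 = 5*(1 - 1*(-41) + (-4 - 41)*(-11 + 4*(-3) + 20*(-41)))/(-4 - 41) + 2349 = 5*(1 + 41 - 45*(-11 - 12 - 820))/(-45) + 2349 = 5*(-1/45)*(1 + 41 - 45*(-843)) + 2349 = 5*(-1/45)*(1 + 41 + 37935) + 2349 = 5*(-1/45)*37977 + 2349 = -12659/3 + 2349 = -5612/3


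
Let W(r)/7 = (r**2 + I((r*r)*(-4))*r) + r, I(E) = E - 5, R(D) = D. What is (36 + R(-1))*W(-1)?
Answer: 2205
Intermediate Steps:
I(E) = -5 + E
W(r) = 7*r + 7*r**2 + 7*r*(-5 - 4*r**2) (W(r) = 7*((r**2 + (-5 + (r*r)*(-4))*r) + r) = 7*((r**2 + (-5 + r**2*(-4))*r) + r) = 7*((r**2 + (-5 - 4*r**2)*r) + r) = 7*((r**2 + r*(-5 - 4*r**2)) + r) = 7*(r + r**2 + r*(-5 - 4*r**2)) = 7*r + 7*r**2 + 7*r*(-5 - 4*r**2))
(36 + R(-1))*W(-1) = (36 - 1)*(7*(-1)*(-4 - 1 - 4*(-1)**2)) = 35*(7*(-1)*(-4 - 1 - 4*1)) = 35*(7*(-1)*(-4 - 1 - 4)) = 35*(7*(-1)*(-9)) = 35*63 = 2205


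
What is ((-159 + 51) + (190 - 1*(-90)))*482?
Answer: 82904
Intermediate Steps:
((-159 + 51) + (190 - 1*(-90)))*482 = (-108 + (190 + 90))*482 = (-108 + 280)*482 = 172*482 = 82904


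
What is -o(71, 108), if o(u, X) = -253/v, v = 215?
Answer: 253/215 ≈ 1.1767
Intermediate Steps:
o(u, X) = -253/215
-o(71, 108) = -1*(-253/215) = 253/215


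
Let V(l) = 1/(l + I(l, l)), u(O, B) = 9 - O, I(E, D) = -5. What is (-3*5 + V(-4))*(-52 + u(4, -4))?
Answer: 6392/9 ≈ 710.22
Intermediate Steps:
V(l) = 1/(-5 + l) (V(l) = 1/(l - 5) = 1/(-5 + l))
(-3*5 + V(-4))*(-52 + u(4, -4)) = (-3*5 + 1/(-5 - 4))*(-52 + (9 - 1*4)) = (-15 + 1/(-9))*(-52 + (9 - 4)) = (-15 - ⅑)*(-52 + 5) = -136/9*(-47) = 6392/9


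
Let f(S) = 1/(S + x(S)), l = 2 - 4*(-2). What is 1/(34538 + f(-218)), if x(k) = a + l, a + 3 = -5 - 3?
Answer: 219/7563821 ≈ 2.8954e-5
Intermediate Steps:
a = -11 (a = -3 + (-5 - 3) = -3 - 8 = -11)
l = 10 (l = 2 - 1*(-8) = 2 + 8 = 10)
x(k) = -1 (x(k) = -11 + 10 = -1)
f(S) = 1/(-1 + S) (f(S) = 1/(S - 1) = 1/(-1 + S))
1/(34538 + f(-218)) = 1/(34538 + 1/(-1 - 218)) = 1/(34538 + 1/(-219)) = 1/(34538 - 1/219) = 1/(7563821/219) = 219/7563821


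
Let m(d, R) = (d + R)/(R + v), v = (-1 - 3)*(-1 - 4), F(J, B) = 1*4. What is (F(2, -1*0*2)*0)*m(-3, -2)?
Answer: 0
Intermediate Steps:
F(J, B) = 4
v = 20 (v = -4*(-5) = 20)
m(d, R) = (R + d)/(20 + R) (m(d, R) = (d + R)/(R + 20) = (R + d)/(20 + R))
(F(2, -1*0*2)*0)*m(-3, -2) = (4*0)*((-2 - 3)/(20 - 2)) = 0*(-5/18) = 0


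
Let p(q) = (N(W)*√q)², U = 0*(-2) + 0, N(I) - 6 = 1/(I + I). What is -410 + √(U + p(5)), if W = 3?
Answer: -410 + 37*√5/6 ≈ -396.21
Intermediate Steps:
N(I) = 6 + 1/(2*I) (N(I) = 6 + 1/(I + I) = 6 + 1/(2*I))
U = 0 (U = 0 + 0 = 0)
p(q) = 1369*q/36 (p(q) = ((6 + (½)/3)*√q)² = ((6 + (½)*(⅓))*√q)² = ((6 + ⅙)*√q)² = (37*√q/6)² = 1369*q/36)
-410 + √(U + p(5)) = -410 + √(0 + (1369/36)*5) = -410 + √(0 + 6845/36) = -410 + √(6845/36) = -410 + 37*√5/6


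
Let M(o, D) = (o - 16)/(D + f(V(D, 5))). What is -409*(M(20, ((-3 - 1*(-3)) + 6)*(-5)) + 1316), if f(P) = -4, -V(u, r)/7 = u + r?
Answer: -9149330/17 ≈ -5.3820e+5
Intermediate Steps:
V(u, r) = -7*r - 7*u (V(u, r) = -7*(u + r) = -7*(r + u) = -7*r - 7*u)
M(o, D) = (-16 + o)/(-4 + D) (M(o, D) = (o - 16)/(D - 4) = (-16 + o)/(-4 + D))
-409*(M(20, ((-3 - 1*(-3)) + 6)*(-5)) + 1316) = -409*((-16 + 20)/(-4 + ((-3 - 1*(-3)) + 6)*(-5)) + 1316) = -409*(4/(-4 + ((-3 + 3) + 6)*(-5)) + 1316) = -409*(4/(-4 + (0 + 6)*(-5)) + 1316) = -409*(4/(-4 + 6*(-5)) + 1316) = -409*(4/(-4 - 30) + 1316) = -409*(4/(-34) + 1316) = -409*(-1/34*4 + 1316) = -409*(-2/17 + 1316) = -409*22370/17 = -9149330/17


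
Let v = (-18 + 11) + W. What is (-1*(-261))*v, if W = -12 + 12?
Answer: -1827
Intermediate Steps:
W = 0
v = -7 (v = (-18 + 11) + 0 = -7 + 0 = -7)
(-1*(-261))*v = -1*(-261)*(-7) = 261*(-7) = -1827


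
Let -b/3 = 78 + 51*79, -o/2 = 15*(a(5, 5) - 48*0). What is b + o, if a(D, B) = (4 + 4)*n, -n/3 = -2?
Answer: -13761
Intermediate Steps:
n = 6 (n = -3*(-2) = 6)
a(D, B) = 48 (a(D, B) = (4 + 4)*6 = 8*6 = 48)
o = -1440 (o = -30*(48 - 48*0) = -30*(48 + 0) = -30*48 = -2*720 = -1440)
b = -12321 (b = -3*(78 + 51*79) = -3*(78 + 4029) = -3*4107 = -12321)
b + o = -12321 - 1440 = -13761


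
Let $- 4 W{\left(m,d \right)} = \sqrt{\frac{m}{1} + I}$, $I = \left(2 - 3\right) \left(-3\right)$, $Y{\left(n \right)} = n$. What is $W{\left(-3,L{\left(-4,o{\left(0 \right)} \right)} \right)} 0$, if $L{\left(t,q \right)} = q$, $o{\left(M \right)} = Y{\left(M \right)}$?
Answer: $0$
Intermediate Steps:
$o{\left(M \right)} = M$
$I = 3$ ($I = \left(2 + \left(-4 + 1\right)\right) \left(-3\right) = \left(2 - 3\right) \left(-3\right) = \left(-1\right) \left(-3\right) = 3$)
$W{\left(m,d \right)} = - \frac{\sqrt{3 + m}}{4}$ ($W{\left(m,d \right)} = - \frac{\sqrt{\frac{m}{1} + 3}}{4} = - \frac{\sqrt{m 1 + 3}}{4} = - \frac{\sqrt{m + 3}}{4} = - \frac{\sqrt{3 + m}}{4}$)
$W{\left(-3,L{\left(-4,o{\left(0 \right)} \right)} \right)} 0 = - \frac{\sqrt{3 - 3}}{4} \cdot 0 = - \frac{\sqrt{0}}{4} \cdot 0 = \left(- \frac{1}{4}\right) 0 \cdot 0 = 0 \cdot 0 = 0$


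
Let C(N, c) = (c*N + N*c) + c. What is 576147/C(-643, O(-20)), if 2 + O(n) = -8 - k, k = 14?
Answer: 192049/10280 ≈ 18.682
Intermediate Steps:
O(n) = -24 (O(n) = -2 + (-8 - 1*14) = -2 + (-8 - 14) = -2 - 22 = -24)
C(N, c) = c + 2*N*c (C(N, c) = (N*c + N*c) + c = 2*N*c + c = c + 2*N*c)
576147/C(-643, O(-20)) = 576147/((-24*(1 + 2*(-643)))) = 576147/((-24*(1 - 1286))) = 576147/((-24*(-1285))) = 576147/30840 = 576147*(1/30840) = 192049/10280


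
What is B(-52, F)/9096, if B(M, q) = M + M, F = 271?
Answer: -13/1137 ≈ -0.011434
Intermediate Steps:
B(M, q) = 2*M
B(-52, F)/9096 = (2*(-52))/9096 = -104*1/9096 = -13/1137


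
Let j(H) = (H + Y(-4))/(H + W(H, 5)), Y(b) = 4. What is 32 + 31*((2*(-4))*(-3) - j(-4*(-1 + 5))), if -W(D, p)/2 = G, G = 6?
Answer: 5339/7 ≈ 762.71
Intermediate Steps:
W(D, p) = -12 (W(D, p) = -2*6 = -12)
j(H) = (4 + H)/(-12 + H) (j(H) = (H + 4)/(H - 12) = (4 + H)/(-12 + H))
32 + 31*((2*(-4))*(-3) - j(-4*(-1 + 5))) = 32 + 31*((2*(-4))*(-3) - (4 - 4*(-1 + 5))/(-12 - 4*(-1 + 5))) = 32 + 31*(-8*(-3) - (4 - 4*4)/(-12 - 4*4)) = 32 + 31*(24 - (4 - 16)/(-12 - 16)) = 32 + 31*(24 - (-12)/(-28)) = 32 + 31*(24 - (-1)*(-12)/28) = 32 + 31*(24 - 1*3/7) = 32 + 31*(24 - 3/7) = 32 + 31*(165/7) = 32 + 5115/7 = 5339/7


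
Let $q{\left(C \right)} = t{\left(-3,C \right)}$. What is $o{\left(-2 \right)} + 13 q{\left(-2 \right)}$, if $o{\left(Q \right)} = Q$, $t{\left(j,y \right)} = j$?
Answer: $-41$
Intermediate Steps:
$q{\left(C \right)} = -3$
$o{\left(-2 \right)} + 13 q{\left(-2 \right)} = -2 + 13 \left(-3\right) = -2 - 39 = -41$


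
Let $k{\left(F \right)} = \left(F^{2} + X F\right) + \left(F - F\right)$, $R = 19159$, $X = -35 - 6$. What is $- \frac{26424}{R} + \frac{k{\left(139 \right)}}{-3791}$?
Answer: $- \frac{21244546}{4272457} \approx -4.9724$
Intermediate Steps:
$X = -41$ ($X = -35 - 6 = -41$)
$k{\left(F \right)} = F^{2} - 41 F$ ($k{\left(F \right)} = \left(F^{2} - 41 F\right) + \left(F - F\right) = \left(F^{2} - 41 F\right) + 0 = F^{2} - 41 F$)
$- \frac{26424}{R} + \frac{k{\left(139 \right)}}{-3791} = - \frac{26424}{19159} + \frac{139 \left(-41 + 139\right)}{-3791} = \left(-26424\right) \frac{1}{19159} + 139 \cdot 98 \left(- \frac{1}{3791}\right) = - \frac{26424}{19159} + 13622 \left(- \frac{1}{3791}\right) = - \frac{26424}{19159} - \frac{13622}{3791} = - \frac{21244546}{4272457}$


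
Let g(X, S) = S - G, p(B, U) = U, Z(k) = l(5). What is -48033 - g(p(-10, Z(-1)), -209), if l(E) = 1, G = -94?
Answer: -47918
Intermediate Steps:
Z(k) = 1
g(X, S) = 94 + S (g(X, S) = S - 1*(-94) = S + 94 = 94 + S)
-48033 - g(p(-10, Z(-1)), -209) = -48033 - (94 - 209) = -48033 - 1*(-115) = -48033 + 115 = -47918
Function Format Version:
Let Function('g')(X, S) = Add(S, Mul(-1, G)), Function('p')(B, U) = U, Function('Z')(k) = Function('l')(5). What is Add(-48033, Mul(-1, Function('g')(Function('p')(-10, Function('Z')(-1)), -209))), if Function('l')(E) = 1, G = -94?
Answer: -47918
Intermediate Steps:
Function('Z')(k) = 1
Function('g')(X, S) = Add(94, S) (Function('g')(X, S) = Add(S, Mul(-1, -94)) = Add(S, 94) = Add(94, S))
Add(-48033, Mul(-1, Function('g')(Function('p')(-10, Function('Z')(-1)), -209))) = Add(-48033, Mul(-1, Add(94, -209))) = Add(-48033, Mul(-1, -115)) = Add(-48033, 115) = -47918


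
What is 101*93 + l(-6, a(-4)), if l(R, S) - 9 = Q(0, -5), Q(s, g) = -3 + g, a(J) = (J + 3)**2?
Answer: 9394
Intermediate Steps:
a(J) = (3 + J)**2
l(R, S) = 1 (l(R, S) = 9 + (-3 - 5) = 9 - 8 = 1)
101*93 + l(-6, a(-4)) = 101*93 + 1 = 9393 + 1 = 9394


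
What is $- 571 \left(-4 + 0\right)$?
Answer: $2284$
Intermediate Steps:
$- 571 \left(-4 + 0\right) = \left(-571\right) \left(-4\right) = 2284$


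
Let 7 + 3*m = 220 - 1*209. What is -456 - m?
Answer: -1372/3 ≈ -457.33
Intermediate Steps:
m = 4/3 (m = -7/3 + (220 - 1*209)/3 = -7/3 + (220 - 209)/3 = -7/3 + (⅓)*11 = -7/3 + 11/3 = 4/3 ≈ 1.3333)
-456 - m = -456 - 1*4/3 = -456 - 4/3 = -1372/3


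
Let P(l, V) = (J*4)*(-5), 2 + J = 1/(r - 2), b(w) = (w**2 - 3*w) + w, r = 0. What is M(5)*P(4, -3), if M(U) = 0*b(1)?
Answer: 0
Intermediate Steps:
b(w) = w**2 - 2*w
J = -5/2 (J = -2 + 1/(0 - 2) = -2 + 1/(-2) = -2 - 1/2 = -5/2 ≈ -2.5000)
M(U) = 0 (M(U) = 0*(1*(-2 + 1)) = 0*(1*(-1)) = 0*(-1) = 0)
P(l, V) = 50 (P(l, V) = -5/2*4*(-5) = -10*(-5) = 50)
M(5)*P(4, -3) = 0*50 = 0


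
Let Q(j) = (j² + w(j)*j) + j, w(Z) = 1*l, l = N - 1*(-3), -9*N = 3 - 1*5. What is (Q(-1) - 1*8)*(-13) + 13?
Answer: 1430/9 ≈ 158.89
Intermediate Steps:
N = 2/9 (N = -(3 - 1*5)/9 = -(3 - 5)/9 = -⅑*(-2) = 2/9 ≈ 0.22222)
l = 29/9 (l = 2/9 - 1*(-3) = 2/9 + 3 = 29/9 ≈ 3.2222)
w(Z) = 29/9 (w(Z) = 1*(29/9) = 29/9)
Q(j) = j² + 38*j/9 (Q(j) = (j² + 29*j/9) + j = j² + 38*j/9)
(Q(-1) - 1*8)*(-13) + 13 = ((⅑)*(-1)*(38 + 9*(-1)) - 1*8)*(-13) + 13 = ((⅑)*(-1)*(38 - 9) - 8)*(-13) + 13 = ((⅑)*(-1)*29 - 8)*(-13) + 13 = (-29/9 - 8)*(-13) + 13 = -101/9*(-13) + 13 = 1313/9 + 13 = 1430/9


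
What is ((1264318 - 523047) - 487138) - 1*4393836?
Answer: -4139703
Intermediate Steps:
((1264318 - 523047) - 487138) - 1*4393836 = (741271 - 487138) - 4393836 = 254133 - 4393836 = -4139703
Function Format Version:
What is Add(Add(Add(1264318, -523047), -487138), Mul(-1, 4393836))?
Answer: -4139703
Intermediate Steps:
Add(Add(Add(1264318, -523047), -487138), Mul(-1, 4393836)) = Add(Add(741271, -487138), -4393836) = Add(254133, -4393836) = -4139703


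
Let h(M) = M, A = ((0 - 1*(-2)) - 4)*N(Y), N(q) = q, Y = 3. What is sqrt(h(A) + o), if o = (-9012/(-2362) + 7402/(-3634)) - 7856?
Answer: 9*I*sqrt(446847583342201)/2145877 ≈ 88.658*I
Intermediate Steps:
A = -6 (A = ((0 - 1*(-2)) - 4)*3 = ((0 + 2) - 4)*3 = (2 - 4)*3 = -2*3 = -6)
o = -16854193191/2145877 (o = (-9012*(-1/2362) + 7402*(-1/3634)) - 7856 = (4506/1181 - 3701/1817) - 7856 = 3816521/2145877 - 7856 = -16854193191/2145877 ≈ -7854.2)
sqrt(h(A) + o) = sqrt(-6 - 16854193191/2145877) = sqrt(-16867068453/2145877) = 9*I*sqrt(446847583342201)/2145877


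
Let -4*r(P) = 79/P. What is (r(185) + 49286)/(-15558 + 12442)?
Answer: -36471561/2305840 ≈ -15.817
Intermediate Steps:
r(P) = -79/(4*P)
(r(185) + 49286)/(-15558 + 12442) = (-79/4/185 + 49286)/(-15558 + 12442) = (-79/4*1/185 + 49286)/(-3116) = (-79/740 + 49286)*(-1/3116) = (36471561/740)*(-1/3116) = -36471561/2305840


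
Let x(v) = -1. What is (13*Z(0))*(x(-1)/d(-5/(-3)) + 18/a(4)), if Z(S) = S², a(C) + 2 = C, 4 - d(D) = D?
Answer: 0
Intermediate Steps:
d(D) = 4 - D
a(C) = -2 + C
(13*Z(0))*(x(-1)/d(-5/(-3)) + 18/a(4)) = (13*0²)*(-1/(4 - (-5)/(-3)) + 18/(-2 + 4)) = (13*0)*(-1/(4 - (-5)*(-1)/3) + 18/2) = 0*(-1/(4 - 1*5/3) + 18*(½)) = 0*(-1/(4 - 5/3) + 9) = 0*(-1/7/3 + 9) = 0*(-1*3/7 + 9) = 0*(-3/7 + 9) = 0*(60/7) = 0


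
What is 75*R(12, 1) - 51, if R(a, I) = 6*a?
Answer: 5349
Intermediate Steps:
75*R(12, 1) - 51 = 75*(6*12) - 51 = 75*72 - 51 = 5400 - 51 = 5349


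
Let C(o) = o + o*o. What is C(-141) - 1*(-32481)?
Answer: 52221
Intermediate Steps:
C(o) = o + o**2
C(-141) - 1*(-32481) = -141*(1 - 141) - 1*(-32481) = -141*(-140) + 32481 = 19740 + 32481 = 52221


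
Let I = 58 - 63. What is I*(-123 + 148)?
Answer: -125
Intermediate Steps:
I = -5
I*(-123 + 148) = -5*(-123 + 148) = -5*25 = -125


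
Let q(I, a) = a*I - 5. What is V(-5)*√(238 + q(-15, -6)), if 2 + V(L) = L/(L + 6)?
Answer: -7*√323 ≈ -125.81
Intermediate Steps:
q(I, a) = -5 + I*a (q(I, a) = I*a - 5 = -5 + I*a)
V(L) = -2 + L/(6 + L) (V(L) = -2 + L/(L + 6) = -2 + L/(6 + L))
V(-5)*√(238 + q(-15, -6)) = ((-12 - 1*(-5))/(6 - 5))*√(238 + (-5 - 15*(-6))) = ((-12 + 5)/1)*√(238 + (-5 + 90)) = (1*(-7))*√(238 + 85) = -7*√323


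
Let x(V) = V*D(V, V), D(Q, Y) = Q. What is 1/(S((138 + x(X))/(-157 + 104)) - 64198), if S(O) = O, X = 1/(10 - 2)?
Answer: -3392/217768449 ≈ -1.5576e-5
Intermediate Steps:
X = ⅛ (X = 1/8 = ⅛ ≈ 0.12500)
x(V) = V² (x(V) = V*V = V²)
1/(S((138 + x(X))/(-157 + 104)) - 64198) = 1/((138 + (⅛)²)/(-157 + 104) - 64198) = 1/((138 + 1/64)/(-53) - 64198) = 1/((8833/64)*(-1/53) - 64198) = 1/(-8833/3392 - 64198) = 1/(-217768449/3392) = -3392/217768449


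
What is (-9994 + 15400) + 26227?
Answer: 31633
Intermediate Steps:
(-9994 + 15400) + 26227 = 5406 + 26227 = 31633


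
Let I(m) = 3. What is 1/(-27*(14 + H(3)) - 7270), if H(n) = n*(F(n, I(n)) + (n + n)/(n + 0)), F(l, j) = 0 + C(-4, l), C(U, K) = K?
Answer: -1/8053 ≈ -0.00012418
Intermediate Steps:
F(l, j) = l (F(l, j) = 0 + l = l)
H(n) = n*(2 + n) (H(n) = n*(n + (n + n)/(n + 0)) = n*(n + (2*n)/n) = n*(n + 2) = n*(2 + n))
1/(-27*(14 + H(3)) - 7270) = 1/(-27*(14 + 3*(2 + 3)) - 7270) = 1/(-27*(14 + 3*5) - 7270) = 1/(-27*(14 + 15) - 7270) = 1/(-27*29 - 7270) = 1/(-783 - 7270) = 1/(-8053) = -1/8053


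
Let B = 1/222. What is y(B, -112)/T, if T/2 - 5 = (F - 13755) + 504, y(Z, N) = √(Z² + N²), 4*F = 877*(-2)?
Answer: -√618218497/6075918 ≈ -0.0040922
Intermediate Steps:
F = -877/2 (F = (877*(-2))/4 = (¼)*(-1754) = -877/2 ≈ -438.50)
B = 1/222 ≈ 0.0045045
y(Z, N) = √(N² + Z²)
T = -27369 (T = 10 + 2*((-877/2 - 13755) + 504) = 10 + 2*(-28387/2 + 504) = 10 + 2*(-27379/2) = 10 - 27379 = -27369)
y(B, -112)/T = √((-112)² + (1/222)²)/(-27369) = √(12544 + 1/49284)*(-1/27369) = √(618218497/49284)*(-1/27369) = (√618218497/222)*(-1/27369) = -√618218497/6075918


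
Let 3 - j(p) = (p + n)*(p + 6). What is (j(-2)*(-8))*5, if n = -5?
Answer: -1240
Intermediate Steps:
j(p) = 3 - (-5 + p)*(6 + p) (j(p) = 3 - (p - 5)*(p + 6) = 3 - (-5 + p)*(6 + p))
(j(-2)*(-8))*5 = ((33 - 1*(-2) - 1*(-2)²)*(-8))*5 = ((33 + 2 - 1*4)*(-8))*5 = ((33 + 2 - 4)*(-8))*5 = (31*(-8))*5 = -248*5 = -1240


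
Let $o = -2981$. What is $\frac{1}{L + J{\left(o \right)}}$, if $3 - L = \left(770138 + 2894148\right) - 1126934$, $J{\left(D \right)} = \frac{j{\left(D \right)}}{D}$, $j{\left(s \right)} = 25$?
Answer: $- \frac{2981}{7563837394} \approx -3.9411 \cdot 10^{-7}$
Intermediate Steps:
$J{\left(D \right)} = \frac{25}{D}$
$L = -2537349$ ($L = 3 - \left(\left(770138 + 2894148\right) - 1126934\right) = 3 - \left(3664286 - 1126934\right) = 3 - 2537352 = -2537349$)
$\frac{1}{L + J{\left(o \right)}} = \frac{1}{-2537349 + \frac{25}{-2981}} = \frac{1}{-2537349 + 25 \left(- \frac{1}{2981}\right)} = \frac{1}{-2537349 - \frac{25}{2981}} = \frac{1}{- \frac{7563837394}{2981}} = - \frac{2981}{7563837394}$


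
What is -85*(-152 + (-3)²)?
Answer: 12155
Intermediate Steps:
-85*(-152 + (-3)²) = -85*(-152 + 9) = -85*(-143) = 12155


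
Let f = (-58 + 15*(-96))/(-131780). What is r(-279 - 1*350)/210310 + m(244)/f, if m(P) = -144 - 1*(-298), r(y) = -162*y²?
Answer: 149001564353/11251585 ≈ 13243.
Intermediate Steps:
f = 749/65890 (f = (-58 - 1440)*(-1/131780) = -1498*(-1/131780) = 749/65890 ≈ 0.011367)
m(P) = 154 (m(P) = -144 + 298 = 154)
r(-279 - 1*350)/210310 + m(244)/f = -162*(-279 - 1*350)²/210310 + 154/(749/65890) = -162*(-279 - 350)²*(1/210310) + 154*(65890/749) = -162*(-629)²*(1/210310) + 1449580/107 = -162*395641*(1/210310) + 1449580/107 = -64093842*1/210310 + 1449580/107 = -32046921/105155 + 1449580/107 = 149001564353/11251585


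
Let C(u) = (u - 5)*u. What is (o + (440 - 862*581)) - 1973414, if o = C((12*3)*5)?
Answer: -2442296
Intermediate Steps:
C(u) = u*(-5 + u) (C(u) = (-5 + u)*u = u*(-5 + u))
o = 31500 (o = ((12*3)*5)*(-5 + (12*3)*5) = (36*5)*(-5 + 36*5) = 180*(-5 + 180) = 180*175 = 31500)
(o + (440 - 862*581)) - 1973414 = (31500 + (440 - 862*581)) - 1973414 = (31500 + (440 - 500822)) - 1973414 = (31500 - 500382) - 1973414 = -468882 - 1973414 = -2442296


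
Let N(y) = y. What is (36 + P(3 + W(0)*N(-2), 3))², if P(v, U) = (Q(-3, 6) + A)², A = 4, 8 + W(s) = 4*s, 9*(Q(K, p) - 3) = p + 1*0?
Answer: 727609/81 ≈ 8982.8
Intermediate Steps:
Q(K, p) = 3 + p/9 (Q(K, p) = 3 + (p + 1*0)/9 = 3 + (p + 0)/9 = 3 + p/9)
W(s) = -8 + 4*s
P(v, U) = 529/9 (P(v, U) = ((3 + (⅑)*6) + 4)² = ((3 + ⅔) + 4)² = (11/3 + 4)² = (23/3)² = 529/9)
(36 + P(3 + W(0)*N(-2), 3))² = (36 + 529/9)² = (853/9)² = 727609/81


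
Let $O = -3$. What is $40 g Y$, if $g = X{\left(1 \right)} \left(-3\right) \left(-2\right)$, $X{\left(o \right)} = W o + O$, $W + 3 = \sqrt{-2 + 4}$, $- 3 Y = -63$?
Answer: $-30240 + 5040 \sqrt{2} \approx -23112.0$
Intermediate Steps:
$Y = 21$ ($Y = \left(- \frac{1}{3}\right) \left(-63\right) = 21$)
$W = -3 + \sqrt{2}$ ($W = -3 + \sqrt{-2 + 4} = -3 + \sqrt{2} \approx -1.5858$)
$X{\left(o \right)} = -3 + o \left(-3 + \sqrt{2}\right)$ ($X{\left(o \right)} = \left(-3 + \sqrt{2}\right) o - 3 = o \left(-3 + \sqrt{2}\right) - 3 = -3 + o \left(-3 + \sqrt{2}\right)$)
$g = -36 + 6 \sqrt{2}$ ($g = \left(-3 - 1 \left(3 - \sqrt{2}\right)\right) \left(-3\right) \left(-2\right) = \left(-3 - \left(3 - \sqrt{2}\right)\right) \left(-3\right) \left(-2\right) = \left(-6 + \sqrt{2}\right) \left(-3\right) \left(-2\right) = \left(18 - 3 \sqrt{2}\right) \left(-2\right) = -36 + 6 \sqrt{2} \approx -27.515$)
$40 g Y = 40 \left(-36 + 6 \sqrt{2}\right) 21 = \left(-1440 + 240 \sqrt{2}\right) 21 = -30240 + 5040 \sqrt{2}$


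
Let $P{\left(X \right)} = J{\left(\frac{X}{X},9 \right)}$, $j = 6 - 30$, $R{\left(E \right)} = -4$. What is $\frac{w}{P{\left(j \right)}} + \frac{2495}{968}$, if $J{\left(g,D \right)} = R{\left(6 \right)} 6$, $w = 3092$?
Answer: $- \frac{366647}{2904} \approx -126.26$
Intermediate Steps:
$j = -24$ ($j = 6 - 30 = -24$)
$J{\left(g,D \right)} = -24$ ($J{\left(g,D \right)} = \left(-4\right) 6 = -24$)
$P{\left(X \right)} = -24$
$\frac{w}{P{\left(j \right)}} + \frac{2495}{968} = \frac{3092}{-24} + \frac{2495}{968} = 3092 \left(- \frac{1}{24}\right) + 2495 \cdot \frac{1}{968} = - \frac{773}{6} + \frac{2495}{968} = - \frac{366647}{2904}$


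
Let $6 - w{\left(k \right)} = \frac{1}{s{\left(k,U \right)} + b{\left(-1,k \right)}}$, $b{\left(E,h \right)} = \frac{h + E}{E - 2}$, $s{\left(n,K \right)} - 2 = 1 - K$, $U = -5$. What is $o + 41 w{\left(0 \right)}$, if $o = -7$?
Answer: $\frac{5852}{25} \approx 234.08$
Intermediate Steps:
$s{\left(n,K \right)} = 3 - K$ ($s{\left(n,K \right)} = 2 - \left(-1 + K\right) = 3 - K$)
$b{\left(E,h \right)} = \frac{E + h}{-2 + E}$
$w{\left(k \right)} = 6 - \frac{1}{\frac{25}{3} - \frac{k}{3}}$ ($w{\left(k \right)} = 6 - \frac{1}{\left(3 - -5\right) + \frac{-1 + k}{-2 - 1}} = 6 - \frac{1}{\left(3 + 5\right) + \frac{-1 + k}{-3}} = 6 - \frac{1}{8 - \frac{-1 + k}{3}} = 6 - \frac{1}{8 - \left(- \frac{1}{3} + \frac{k}{3}\right)} = 6 - \frac{1}{\frac{25}{3} - \frac{k}{3}}$)
$o + 41 w{\left(0 \right)} = -7 + 41 \frac{3 \left(-49 + 2 \cdot 0\right)}{-25 + 0} = -7 + 41 \frac{3 \left(-49 + 0\right)}{-25} = -7 + 41 \cdot 3 \left(- \frac{1}{25}\right) \left(-49\right) = -7 + 41 \cdot \frac{147}{25} = -7 + \frac{6027}{25} = \frac{5852}{25}$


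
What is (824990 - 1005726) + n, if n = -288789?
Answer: -469525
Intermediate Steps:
(824990 - 1005726) + n = (824990 - 1005726) - 288789 = -180736 - 288789 = -469525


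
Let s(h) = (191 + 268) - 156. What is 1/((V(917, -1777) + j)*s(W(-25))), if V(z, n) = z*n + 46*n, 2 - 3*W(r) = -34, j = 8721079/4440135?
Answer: -1480045/767415850518406 ≈ -1.9286e-9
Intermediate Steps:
j = 8721079/4440135 (j = 8721079*(1/4440135) = 8721079/4440135 ≈ 1.9641)
W(r) = 12 (W(r) = ⅔ - ⅓*(-34) = ⅔ + 34/3 = 12)
V(z, n) = 46*n + n*z (V(z, n) = n*z + 46*n = 46*n + n*z)
s(h) = 303 (s(h) = 459 - 156 = 303)
1/((V(917, -1777) + j)*s(W(-25))) = 1/((-1777*(46 + 917) + 8721079/4440135)*303) = (1/303)/(-1777*963 + 8721079/4440135) = (1/303)/(-1711251 + 8721079/4440135) = (1/303)/(-7598176737806/4440135) = -4440135/7598176737806*1/303 = -1480045/767415850518406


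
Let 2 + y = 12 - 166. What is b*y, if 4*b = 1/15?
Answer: -13/5 ≈ -2.6000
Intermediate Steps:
b = 1/60 (b = (¼)/15 = (¼)*(1/15) = 1/60 ≈ 0.016667)
y = -156 (y = -2 + (12 - 166) = -2 - 154 = -156)
b*y = (1/60)*(-156) = -13/5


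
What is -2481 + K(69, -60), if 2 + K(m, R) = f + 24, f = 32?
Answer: -2427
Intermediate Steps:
K(m, R) = 54 (K(m, R) = -2 + (32 + 24) = -2 + 56 = 54)
-2481 + K(69, -60) = -2481 + 54 = -2427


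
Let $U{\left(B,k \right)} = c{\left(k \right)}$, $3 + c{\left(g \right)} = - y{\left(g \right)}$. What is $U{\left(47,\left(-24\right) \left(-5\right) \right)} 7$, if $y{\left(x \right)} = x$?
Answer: $-861$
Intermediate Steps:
$c{\left(g \right)} = -3 - g$
$U{\left(B,k \right)} = -3 - k$
$U{\left(47,\left(-24\right) \left(-5\right) \right)} 7 = \left(-3 - \left(-24\right) \left(-5\right)\right) 7 = \left(-3 - 120\right) 7 = \left(-123\right) 7 = -861$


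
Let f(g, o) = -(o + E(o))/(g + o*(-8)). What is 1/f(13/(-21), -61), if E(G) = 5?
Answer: 10235/1176 ≈ 8.7032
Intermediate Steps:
f(g, o) = -(5 + o)/(g - 8*o) (f(g, o) = -(o + 5)/(g + o*(-8)) = -(5 + o)/(g - 8*o))
1/f(13/(-21), -61) = 1/((-5 - 1*(-61))/(13/(-21) - 8*(-61))) = 1/((-5 + 61)/(13*(-1/21) + 488)) = 1/(56/(-13/21 + 488)) = 1/(56/(10235/21)) = 1/((21/10235)*56) = 1/(1176/10235) = 10235/1176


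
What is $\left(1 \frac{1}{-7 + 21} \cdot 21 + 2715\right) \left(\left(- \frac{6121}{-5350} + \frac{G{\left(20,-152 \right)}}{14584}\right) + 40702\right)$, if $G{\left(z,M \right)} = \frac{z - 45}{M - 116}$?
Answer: $\frac{2312080222161868083}{20910539200} \approx 1.1057 \cdot 10^{8}$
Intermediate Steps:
$G{\left(z,M \right)} = \frac{-45 + z}{-116 + M}$
$\left(1 \frac{1}{-7 + 21} \cdot 21 + 2715\right) \left(\left(- \frac{6121}{-5350} + \frac{G{\left(20,-152 \right)}}{14584}\right) + 40702\right) = \left(1 \frac{1}{-7 + 21} \cdot 21 + 2715\right) \left(\left(- \frac{6121}{-5350} + \frac{\frac{1}{-116 - 152} \left(-45 + 20\right)}{14584}\right) + 40702\right) = \left(1 \cdot \frac{1}{14} \cdot 21 + 2715\right) \left(\left(\left(-6121\right) \left(- \frac{1}{5350}\right) + \frac{1}{-268} \left(-25\right) \frac{1}{14584}\right) + 40702\right) = \left(1 \cdot \frac{1}{14} \cdot 21 + 2715\right) \left(\left(\frac{6121}{5350} + \left(- \frac{1}{268}\right) \left(-25\right) \frac{1}{14584}\right) + 40702\right) = \left(\frac{1}{14} \cdot 21 + 2715\right) \left(\left(\frac{6121}{5350} + \frac{25}{268} \cdot \frac{1}{14584}\right) + 40702\right) = \left(\frac{3}{2} + 2715\right) \left(\left(\frac{6121}{5350} + \frac{25}{3908512}\right) + 40702\right) = \frac{5433 \left(\frac{11962067851}{10455269600} + 40702\right)}{2} = \frac{5433}{2} \cdot \frac{425562345327051}{10455269600} = \frac{2312080222161868083}{20910539200}$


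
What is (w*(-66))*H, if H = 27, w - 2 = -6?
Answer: 7128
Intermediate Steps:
w = -4 (w = 2 - 6 = -4)
(w*(-66))*H = -4*(-66)*27 = 264*27 = 7128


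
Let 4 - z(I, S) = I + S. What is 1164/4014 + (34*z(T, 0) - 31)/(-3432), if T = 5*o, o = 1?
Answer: 18187/58872 ≈ 0.30892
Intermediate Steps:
T = 5 (T = 5*1 = 5)
z(I, S) = 4 - I - S (z(I, S) = 4 - (I + S) = 4 + (-I - S) = 4 - I - S)
1164/4014 + (34*z(T, 0) - 31)/(-3432) = 1164/4014 + (34*(4 - 1*5 - 1*0) - 31)/(-3432) = 1164*(1/4014) + (34*(4 - 5 + 0) - 31)*(-1/3432) = 194/669 + (34*(-1) - 31)*(-1/3432) = 194/669 + (-34 - 31)*(-1/3432) = 194/669 - 65*(-1/3432) = 194/669 + 5/264 = 18187/58872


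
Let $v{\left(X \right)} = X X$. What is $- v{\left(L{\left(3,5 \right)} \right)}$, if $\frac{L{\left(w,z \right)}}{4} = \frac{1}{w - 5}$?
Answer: $-4$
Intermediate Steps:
$L{\left(w,z \right)} = \frac{4}{-5 + w}$ ($L{\left(w,z \right)} = \frac{4}{w - 5} = \frac{4}{-5 + w}$)
$v{\left(X \right)} = X^{2}$
$- v{\left(L{\left(3,5 \right)} \right)} = - \left(\frac{4}{-5 + 3}\right)^{2} = - \left(\frac{4}{-2}\right)^{2} = - \left(4 \left(- \frac{1}{2}\right)\right)^{2} = - \left(-2\right)^{2} = \left(-1\right) 4 = -4$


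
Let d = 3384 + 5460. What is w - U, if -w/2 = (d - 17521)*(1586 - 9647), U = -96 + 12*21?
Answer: -139890750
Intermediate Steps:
d = 8844
U = 156 (U = -96 + 252 = 156)
w = -139890594 (w = -2*(8844 - 17521)*(1586 - 9647) = -(-17354)*(-8061) = -2*69945297 = -139890594)
w - U = -139890594 - 1*156 = -139890594 - 156 = -139890750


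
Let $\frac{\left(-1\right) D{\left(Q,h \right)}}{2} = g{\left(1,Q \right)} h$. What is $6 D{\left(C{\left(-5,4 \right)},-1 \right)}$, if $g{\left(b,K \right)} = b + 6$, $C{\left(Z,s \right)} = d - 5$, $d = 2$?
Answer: $84$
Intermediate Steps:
$C{\left(Z,s \right)} = -3$ ($C{\left(Z,s \right)} = 2 - 5 = -3$)
$g{\left(b,K \right)} = 6 + b$
$D{\left(Q,h \right)} = - 14 h$ ($D{\left(Q,h \right)} = - 2 \left(6 + 1\right) h = - 2 \cdot 7 h = - 14 h$)
$6 D{\left(C{\left(-5,4 \right)},-1 \right)} = 6 \left(\left(-14\right) \left(-1\right)\right) = 6 \cdot 14 = 84$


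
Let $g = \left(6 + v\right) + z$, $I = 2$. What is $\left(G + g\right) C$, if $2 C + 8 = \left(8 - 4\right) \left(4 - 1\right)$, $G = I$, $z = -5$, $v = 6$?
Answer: $18$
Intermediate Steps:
$g = 7$ ($g = \left(6 + 6\right) - 5 = 12 - 5 = 7$)
$G = 2$
$C = 2$ ($C = -4 + \frac{\left(8 - 4\right) \left(4 - 1\right)}{2} = -4 + \frac{4 \cdot 3}{2} = -4 + \frac{1}{2} \cdot 12 = -4 + 6 = 2$)
$\left(G + g\right) C = \left(2 + 7\right) 2 = 9 \cdot 2 = 18$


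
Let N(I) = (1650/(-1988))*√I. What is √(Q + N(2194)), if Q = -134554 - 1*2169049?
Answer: √(-2276042693708 - 820050*√2194)/994 ≈ 1517.8*I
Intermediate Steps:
N(I) = -825*√I/994 (N(I) = (1650*(-1/1988))*√I = -825*√I/994)
Q = -2303603 (Q = -134554 - 2169049 = -2303603)
√(Q + N(2194)) = √(-2303603 - 825*√2194/994)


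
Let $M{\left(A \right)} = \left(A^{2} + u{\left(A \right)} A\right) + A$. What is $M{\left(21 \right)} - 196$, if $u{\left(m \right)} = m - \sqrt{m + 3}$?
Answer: $707 - 42 \sqrt{6} \approx 604.12$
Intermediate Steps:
$u{\left(m \right)} = m - \sqrt{3 + m}$
$M{\left(A \right)} = A + A^{2} + A \left(A - \sqrt{3 + A}\right)$ ($M{\left(A \right)} = \left(A^{2} + \left(A - \sqrt{3 + A}\right) A\right) + A = \left(A^{2} + A \left(A - \sqrt{3 + A}\right)\right) + A = A + A^{2} + A \left(A - \sqrt{3 + A}\right)$)
$M{\left(21 \right)} - 196 = 21 \left(1 - \sqrt{3 + 21} + 2 \cdot 21\right) - 196 = 21 \left(1 - \sqrt{24} + 42\right) - 196 = 21 \left(1 - 2 \sqrt{6} + 42\right) - 196 = 21 \left(43 - 2 \sqrt{6}\right) - 196 = \left(903 - 42 \sqrt{6}\right) - 196 = 707 - 42 \sqrt{6}$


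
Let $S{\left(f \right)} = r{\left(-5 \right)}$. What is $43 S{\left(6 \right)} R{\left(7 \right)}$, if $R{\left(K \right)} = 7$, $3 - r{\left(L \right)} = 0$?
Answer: $903$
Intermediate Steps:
$r{\left(L \right)} = 3$ ($r{\left(L \right)} = 3 - 0 = 3 + 0 = 3$)
$S{\left(f \right)} = 3$
$43 S{\left(6 \right)} R{\left(7 \right)} = 43 \cdot 3 \cdot 7 = 129 \cdot 7 = 903$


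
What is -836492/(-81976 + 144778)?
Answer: -418246/31401 ≈ -13.320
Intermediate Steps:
-836492/(-81976 + 144778) = -836492/62802 = -836492*1/62802 = -418246/31401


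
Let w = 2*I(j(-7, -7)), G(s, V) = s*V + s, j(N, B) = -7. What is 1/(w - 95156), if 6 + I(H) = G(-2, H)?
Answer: -1/95144 ≈ -1.0510e-5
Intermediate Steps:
G(s, V) = s + V*s (G(s, V) = V*s + s = s + V*s)
I(H) = -8 - 2*H (I(H) = -6 - 2*(1 + H) = -6 + (-2 - 2*H) = -8 - 2*H)
w = 12 (w = 2*(-8 - 2*(-7)) = 2*(-8 + 14) = 2*6 = 12)
1/(w - 95156) = 1/(12 - 95156) = 1/(-95144) = -1/95144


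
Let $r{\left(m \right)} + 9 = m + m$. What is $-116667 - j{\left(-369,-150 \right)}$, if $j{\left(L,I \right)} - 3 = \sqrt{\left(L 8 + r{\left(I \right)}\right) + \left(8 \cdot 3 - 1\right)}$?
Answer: $-116670 - i \sqrt{3238} \approx -1.1667 \cdot 10^{5} - 56.903 i$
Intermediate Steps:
$r{\left(m \right)} = -9 + 2 m$ ($r{\left(m \right)} = -9 + \left(m + m\right) = -9 + 2 m$)
$j{\left(L,I \right)} = 3 + \sqrt{14 + 2 I + 8 L}$ ($j{\left(L,I \right)} = 3 + \sqrt{\left(L 8 + \left(-9 + 2 I\right)\right) + \left(8 \cdot 3 - 1\right)} = 3 + \sqrt{\left(8 L + \left(-9 + 2 I\right)\right) + \left(24 - 1\right)} = 3 + \sqrt{\left(-9 + 2 I + 8 L\right) + 23} = 3 + \sqrt{14 + 2 I + 8 L}$)
$-116667 - j{\left(-369,-150 \right)} = -116667 - \left(3 + \sqrt{14 + 2 \left(-150\right) + 8 \left(-369\right)}\right) = -116667 - \left(3 + \sqrt{14 - 300 - 2952}\right) = -116667 - \left(3 + \sqrt{-3238}\right) = -116667 - \left(3 + i \sqrt{3238}\right) = -116670 - i \sqrt{3238}$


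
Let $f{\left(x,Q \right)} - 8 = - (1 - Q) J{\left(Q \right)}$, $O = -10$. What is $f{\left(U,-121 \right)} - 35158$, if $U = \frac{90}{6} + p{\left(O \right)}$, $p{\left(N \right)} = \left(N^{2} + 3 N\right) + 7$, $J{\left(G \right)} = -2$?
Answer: $-34906$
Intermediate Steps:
$p{\left(N \right)} = 7 + N^{2} + 3 N$
$U = 92$ ($U = \frac{90}{6} + \left(7 + \left(-10\right)^{2} + 3 \left(-10\right)\right) = 90 \cdot \frac{1}{6} + \left(7 + 100 - 30\right) = 15 + 77 = 92$)
$f{\left(x,Q \right)} = 10 - 2 Q$ ($f{\left(x,Q \right)} = 8 + - (1 - Q) \left(-2\right) = 8 + \left(-1 + Q\right) \left(-2\right) = 8 - \left(-2 + 2 Q\right) = 10 - 2 Q$)
$f{\left(U,-121 \right)} - 35158 = \left(10 - -242\right) - 35158 = \left(10 + 242\right) - 35158 = 252 - 35158 = -34906$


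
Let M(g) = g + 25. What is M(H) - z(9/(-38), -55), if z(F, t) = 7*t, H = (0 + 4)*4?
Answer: 426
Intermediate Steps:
H = 16 (H = 4*4 = 16)
M(g) = 25 + g
M(H) - z(9/(-38), -55) = (25 + 16) - 7*(-55) = 41 - 1*(-385) = 41 + 385 = 426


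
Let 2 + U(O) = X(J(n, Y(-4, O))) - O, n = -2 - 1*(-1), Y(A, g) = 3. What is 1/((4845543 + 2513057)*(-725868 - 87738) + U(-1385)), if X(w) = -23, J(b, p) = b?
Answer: -1/5987001110240 ≈ -1.6703e-13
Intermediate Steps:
n = -1 (n = -2 + 1 = -1)
U(O) = -25 - O (U(O) = -2 + (-23 - O) = -25 - O)
1/((4845543 + 2513057)*(-725868 - 87738) + U(-1385)) = 1/((4845543 + 2513057)*(-725868 - 87738) + (-25 - 1*(-1385))) = 1/(7358600*(-813606) + (-25 + 1385)) = 1/(-5987001111600 + 1360) = 1/(-5987001110240) = -1/5987001110240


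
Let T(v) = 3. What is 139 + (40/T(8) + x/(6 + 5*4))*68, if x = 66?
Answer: 47513/39 ≈ 1218.3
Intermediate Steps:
139 + (40/T(8) + x/(6 + 5*4))*68 = 139 + (40/3 + 66/(6 + 5*4))*68 = 139 + (40*(⅓) + 66/(6 + 20))*68 = 139 + (40/3 + 66/26)*68 = 139 + (40/3 + 66*(1/26))*68 = 139 + (40/3 + 33/13)*68 = 139 + (619/39)*68 = 139 + 42092/39 = 47513/39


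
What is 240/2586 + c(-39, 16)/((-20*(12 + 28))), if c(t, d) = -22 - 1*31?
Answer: 54843/344800 ≈ 0.15906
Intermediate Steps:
c(t, d) = -53 (c(t, d) = -22 - 31 = -53)
240/2586 + c(-39, 16)/((-20*(12 + 28))) = 240/2586 - 53*(-1/(20*(12 + 28))) = 240*(1/2586) - 53/((-20*40)) = 40/431 - 53/(-800) = 40/431 - 53*(-1/800) = 40/431 + 53/800 = 54843/344800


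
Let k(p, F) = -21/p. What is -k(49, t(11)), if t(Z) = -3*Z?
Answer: 3/7 ≈ 0.42857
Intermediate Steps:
-k(49, t(11)) = -(-21)/49 = -1*(-3/7) = 3/7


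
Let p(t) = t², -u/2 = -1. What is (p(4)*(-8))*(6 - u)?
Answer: -512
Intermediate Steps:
u = 2 (u = -2*(-1) = 2)
(p(4)*(-8))*(6 - u) = (4²*(-8))*(6 - 1*2) = (16*(-8))*(6 - 2) = -128*4 = -512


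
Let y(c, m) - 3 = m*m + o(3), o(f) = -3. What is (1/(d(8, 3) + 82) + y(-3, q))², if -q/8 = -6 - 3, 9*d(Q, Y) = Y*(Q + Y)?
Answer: 1774999308681/66049 ≈ 2.6874e+7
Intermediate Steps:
d(Q, Y) = Y*(Q + Y)/9 (d(Q, Y) = (Y*(Q + Y))/9 = Y*(Q + Y)/9)
q = 72 (q = -8*(-6 - 3) = -8*(-9) = 72)
y(c, m) = m² (y(c, m) = 3 + (m*m - 3) = 3 + (m² - 3) = 3 + (-3 + m²) = m²)
(1/(d(8, 3) + 82) + y(-3, q))² = (1/((⅑)*3*(8 + 3) + 82) + 72²)² = (1/((⅑)*3*11 + 82) + 5184)² = (1/(11/3 + 82) + 5184)² = (1/(257/3) + 5184)² = (3/257 + 5184)² = (1332291/257)² = 1774999308681/66049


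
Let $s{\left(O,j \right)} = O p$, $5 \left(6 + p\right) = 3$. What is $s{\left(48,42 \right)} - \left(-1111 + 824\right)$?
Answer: $\frac{139}{5} \approx 27.8$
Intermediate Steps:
$p = - \frac{27}{5}$ ($p = -6 + \frac{1}{5} \cdot 3 = -6 + \frac{3}{5} = - \frac{27}{5} \approx -5.4$)
$s{\left(O,j \right)} = - \frac{27 O}{5}$ ($s{\left(O,j \right)} = O \left(- \frac{27}{5}\right) = - \frac{27 O}{5}$)
$s{\left(48,42 \right)} - \left(-1111 + 824\right) = \left(- \frac{27}{5}\right) 48 - \left(-1111 + 824\right) = - \frac{1296}{5} - -287 = - \frac{1296}{5} + 287 = \frac{139}{5}$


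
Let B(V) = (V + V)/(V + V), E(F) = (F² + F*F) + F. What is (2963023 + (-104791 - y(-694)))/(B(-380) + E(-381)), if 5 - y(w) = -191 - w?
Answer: 1429365/144971 ≈ 9.8597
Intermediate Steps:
E(F) = F + 2*F² (E(F) = (F² + F²) + F = 2*F² + F = F + 2*F²)
B(V) = 1 (B(V) = (2*V)/((2*V)) = (2*V)*(1/(2*V)) = 1)
y(w) = 196 + w (y(w) = 5 - (-191 - w) = 5 + (191 + w) = 196 + w)
(2963023 + (-104791 - y(-694)))/(B(-380) + E(-381)) = (2963023 + (-104791 - (196 - 694)))/(1 - 381*(1 + 2*(-381))) = (2963023 + (-104791 - 1*(-498)))/(1 - 381*(1 - 762)) = (2963023 + (-104791 + 498))/(1 - 381*(-761)) = (2963023 - 104293)/(1 + 289941) = 2858730/289942 = 2858730*(1/289942) = 1429365/144971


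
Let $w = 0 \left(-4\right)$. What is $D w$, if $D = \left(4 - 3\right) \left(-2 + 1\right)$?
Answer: $0$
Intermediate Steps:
$w = 0$
$D = -1$ ($D = 1 \left(-1\right) = -1$)
$D w = \left(-1\right) 0 = 0$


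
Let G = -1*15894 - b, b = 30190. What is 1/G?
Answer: -1/46084 ≈ -2.1699e-5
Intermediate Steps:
G = -46084 (G = -1*15894 - 1*30190 = -15894 - 30190 = -46084)
1/G = 1/(-46084) = -1/46084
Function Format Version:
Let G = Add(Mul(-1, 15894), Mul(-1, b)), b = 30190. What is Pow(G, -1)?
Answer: Rational(-1, 46084) ≈ -2.1699e-5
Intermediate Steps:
G = -46084 (G = Add(Mul(-1, 15894), Mul(-1, 30190)) = Add(-15894, -30190) = -46084)
Pow(G, -1) = Pow(-46084, -1) = Rational(-1, 46084)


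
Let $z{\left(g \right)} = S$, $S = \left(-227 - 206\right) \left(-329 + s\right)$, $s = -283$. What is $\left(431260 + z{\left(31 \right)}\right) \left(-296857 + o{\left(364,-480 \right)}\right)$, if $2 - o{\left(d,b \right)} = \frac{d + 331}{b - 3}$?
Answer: $- \frac{4340407533440}{21} \approx -2.0669 \cdot 10^{11}$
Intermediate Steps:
$S = 264996$ ($S = \left(-227 - 206\right) \left(-329 - 283\right) = \left(-433\right) \left(-612\right) = 264996$)
$z{\left(g \right)} = 264996$
$o{\left(d,b \right)} = 2 - \frac{331 + d}{-3 + b}$ ($o{\left(d,b \right)} = 2 - \frac{d + 331}{b - 3} = 2 - \frac{331 + d}{-3 + b}$)
$\left(431260 + z{\left(31 \right)}\right) \left(-296857 + o{\left(364,-480 \right)}\right) = \left(431260 + 264996\right) \left(-296857 + \frac{-337 - 364 + 2 \left(-480\right)}{-3 - 480}\right) = 696256 \left(-296857 + \frac{-337 - 364 - 960}{-483}\right) = 696256 \left(-296857 - - \frac{1661}{483}\right) = 696256 \left(-296857 + \frac{1661}{483}\right) = 696256 \left(- \frac{143380270}{483}\right) = - \frac{4340407533440}{21}$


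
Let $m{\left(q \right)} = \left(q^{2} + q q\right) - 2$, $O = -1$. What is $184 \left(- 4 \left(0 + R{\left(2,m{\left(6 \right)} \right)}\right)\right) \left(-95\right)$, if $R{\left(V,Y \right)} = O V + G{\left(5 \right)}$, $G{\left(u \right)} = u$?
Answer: $209760$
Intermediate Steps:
$m{\left(q \right)} = -2 + 2 q^{2}$ ($m{\left(q \right)} = \left(q^{2} + q^{2}\right) - 2 = 2 q^{2} - 2 = -2 + 2 q^{2}$)
$R{\left(V,Y \right)} = 5 - V$ ($R{\left(V,Y \right)} = - V + 5 = 5 - V$)
$184 \left(- 4 \left(0 + R{\left(2,m{\left(6 \right)} \right)}\right)\right) \left(-95\right) = 184 \left(- 4 \left(0 + \left(5 - 2\right)\right)\right) \left(-95\right) = 184 \left(- 4 \left(0 + 3\right)\right) \left(-95\right) = 184 \left(\left(-4\right) 3\right) \left(-95\right) = 184 \left(-12\right) \left(-95\right) = \left(-2208\right) \left(-95\right) = 209760$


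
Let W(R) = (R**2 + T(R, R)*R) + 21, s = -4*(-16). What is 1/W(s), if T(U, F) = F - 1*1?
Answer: 1/8149 ≈ 0.00012271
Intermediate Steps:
T(U, F) = -1 + F (T(U, F) = F - 1 = -1 + F)
s = 64
W(R) = 21 + R**2 + R*(-1 + R) (W(R) = (R**2 + (-1 + R)*R) + 21 = (R**2 + R*(-1 + R)) + 21 = 21 + R**2 + R*(-1 + R))
1/W(s) = 1/(21 - 1*64 + 2*64**2) = 1/(21 - 64 + 2*4096) = 1/(21 - 64 + 8192) = 1/8149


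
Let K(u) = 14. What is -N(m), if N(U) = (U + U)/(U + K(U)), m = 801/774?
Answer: -178/1293 ≈ -0.13766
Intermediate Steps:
m = 89/86 (m = 801*(1/774) = 89/86 ≈ 1.0349)
N(U) = 2*U/(14 + U) (N(U) = (U + U)/(U + 14) = (2*U)/(14 + U) = 2*U/(14 + U))
-N(m) = -2*89/(86*(14 + 89/86)) = -2*89/(86*1293/86) = -2*89*86/(86*1293) = -1*178/1293 = -178/1293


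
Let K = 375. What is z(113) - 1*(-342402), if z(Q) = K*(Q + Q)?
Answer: 427152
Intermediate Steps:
z(Q) = 750*Q (z(Q) = 375*(Q + Q) = 375*(2*Q) = 750*Q)
z(113) - 1*(-342402) = 750*113 - 1*(-342402) = 84750 + 342402 = 427152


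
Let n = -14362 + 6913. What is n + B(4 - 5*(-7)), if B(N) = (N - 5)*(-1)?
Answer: -7483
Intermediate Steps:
n = -7449
B(N) = 5 - N (B(N) = (-5 + N)*(-1) = 5 - N)
n + B(4 - 5*(-7)) = -7449 + (5 - (4 - 5*(-7))) = -7449 + (5 - (4 + 35)) = -7449 + (5 - 1*39) = -7449 + (5 - 39) = -7449 - 34 = -7483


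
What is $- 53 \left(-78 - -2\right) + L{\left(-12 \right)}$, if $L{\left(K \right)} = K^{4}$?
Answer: $24764$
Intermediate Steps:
$- 53 \left(-78 - -2\right) + L{\left(-12 \right)} = - 53 \left(-78 - -2\right) + \left(-12\right)^{4} = - 53 \left(-78 + 2\right) + 20736 = \left(-53\right) \left(-76\right) + 20736 = 4028 + 20736 = 24764$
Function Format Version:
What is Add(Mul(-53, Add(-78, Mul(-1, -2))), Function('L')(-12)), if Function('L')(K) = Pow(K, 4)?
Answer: 24764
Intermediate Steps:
Add(Mul(-53, Add(-78, Mul(-1, -2))), Function('L')(-12)) = Add(Mul(-53, Add(-78, Mul(-1, -2))), Pow(-12, 4)) = Add(Mul(-53, Add(-78, 2)), 20736) = Add(Mul(-53, -76), 20736) = Add(4028, 20736) = 24764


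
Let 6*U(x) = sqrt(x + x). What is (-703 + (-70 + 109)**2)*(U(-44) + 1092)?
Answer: 893256 + 818*I*sqrt(22)/3 ≈ 8.9326e+5 + 1278.9*I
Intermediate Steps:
U(x) = sqrt(2)*sqrt(x)/6 (U(x) = sqrt(x + x)/6 = sqrt(2*x)/6 = (sqrt(2)*sqrt(x))/6 = sqrt(2)*sqrt(x)/6)
(-703 + (-70 + 109)**2)*(U(-44) + 1092) = (-703 + (-70 + 109)**2)*(sqrt(2)*sqrt(-44)/6 + 1092) = (-703 + 39**2)*(sqrt(2)*(2*I*sqrt(11))/6 + 1092) = (-703 + 1521)*(I*sqrt(22)/3 + 1092) = 818*(1092 + I*sqrt(22)/3) = 893256 + 818*I*sqrt(22)/3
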